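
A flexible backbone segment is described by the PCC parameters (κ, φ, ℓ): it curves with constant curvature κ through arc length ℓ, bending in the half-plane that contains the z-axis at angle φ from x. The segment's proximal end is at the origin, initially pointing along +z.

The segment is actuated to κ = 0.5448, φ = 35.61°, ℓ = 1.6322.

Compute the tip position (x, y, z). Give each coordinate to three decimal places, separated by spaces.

0.552 0.395 1.425

θ = κ·ℓ = 0.5448 × 1.6322 = 0.88922 rad
ρ = (1 − cos θ)/κ = (1 − 0.63002)/0.5448 = 0.67912
z = sin θ / κ = 0.77658/0.5448 = 1.42544
x = ρ cos φ = 0.67912 × cos(35.61°) = 0.55212
y = ρ sin φ = 0.67912 × sin(35.61°) = 0.39543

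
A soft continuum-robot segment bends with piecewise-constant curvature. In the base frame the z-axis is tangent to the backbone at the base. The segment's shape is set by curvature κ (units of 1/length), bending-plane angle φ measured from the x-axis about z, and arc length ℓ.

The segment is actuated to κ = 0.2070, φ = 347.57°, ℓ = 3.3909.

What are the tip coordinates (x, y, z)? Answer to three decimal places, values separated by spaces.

θ = κ·ℓ = 0.2070 × 3.3909 = 0.70192 rad
ρ = (1 − cos θ)/κ = (1 − 0.76361)/0.2070 = 1.14200
z = sin θ / κ = 0.64568/0.2070 = 3.11924
x = ρ cos φ = 1.14200 × cos(347.57°) = 1.11523
y = ρ sin φ = 1.14200 × sin(347.57°) = -0.24581

1.115 -0.246 3.119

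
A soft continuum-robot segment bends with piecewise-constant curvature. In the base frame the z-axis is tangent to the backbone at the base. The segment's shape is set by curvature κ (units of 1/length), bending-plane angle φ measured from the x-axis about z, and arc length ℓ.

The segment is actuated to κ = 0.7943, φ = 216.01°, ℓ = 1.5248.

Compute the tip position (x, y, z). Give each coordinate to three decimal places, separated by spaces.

-0.660 -0.480 1.178

θ = κ·ℓ = 0.7943 × 1.5248 = 1.21115 rad
ρ = (1 − cos θ)/κ = (1 − 0.35194)/0.7943 = 0.81588
z = sin θ / κ = 0.93602/0.7943 = 1.17842
x = ρ cos φ = 0.81588 × cos(216.01°) = -0.65998
y = ρ sin φ = 0.81588 × sin(216.01°) = -0.47968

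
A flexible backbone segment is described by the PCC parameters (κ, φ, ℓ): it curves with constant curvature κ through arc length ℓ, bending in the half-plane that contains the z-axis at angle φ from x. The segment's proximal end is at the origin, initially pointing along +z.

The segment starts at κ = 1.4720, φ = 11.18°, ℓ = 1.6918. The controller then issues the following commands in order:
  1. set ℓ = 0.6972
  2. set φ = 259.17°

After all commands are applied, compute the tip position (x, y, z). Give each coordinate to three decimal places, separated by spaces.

initial: κ=1.4720, φ=11.18°, ℓ=1.6918
cmd 1: set ℓ=0.6972 → (κ,φ,ℓ)=(1.4720,11.18°,0.6972) → tip=(0.3212,0.0635,0.5811)
cmd 2: set φ=259.17° → (κ,φ,ℓ)=(1.4720,259.17°,0.6972) → tip=(-0.0615,-0.3216,0.5811)

-0.062 -0.322 0.581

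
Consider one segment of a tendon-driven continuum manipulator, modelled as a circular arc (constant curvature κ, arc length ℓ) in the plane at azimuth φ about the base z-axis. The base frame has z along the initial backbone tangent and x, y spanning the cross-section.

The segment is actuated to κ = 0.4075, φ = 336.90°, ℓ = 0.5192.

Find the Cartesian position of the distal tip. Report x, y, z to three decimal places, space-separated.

0.050 -0.021 0.515

θ = κ·ℓ = 0.4075 × 0.5192 = 0.21157 rad
ρ = (1 − cos θ)/κ = (1 − 0.97770)/0.4075 = 0.05472
z = sin θ / κ = 0.21000/0.4075 = 0.51534
x = ρ cos φ = 0.05472 × cos(336.90°) = 0.05033
y = ρ sin φ = 0.05472 × sin(336.90°) = -0.02147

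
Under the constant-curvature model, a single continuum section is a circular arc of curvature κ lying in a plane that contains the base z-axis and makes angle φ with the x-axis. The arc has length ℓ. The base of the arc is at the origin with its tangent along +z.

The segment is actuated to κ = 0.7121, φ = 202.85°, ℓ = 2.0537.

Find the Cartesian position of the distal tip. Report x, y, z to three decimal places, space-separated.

-1.154 -0.486 1.396

θ = κ·ℓ = 0.7121 × 2.0537 = 1.46244 rad
ρ = (1 − cos θ)/κ = (1 − 0.10814)/0.7121 = 1.25243
z = sin θ / κ = 0.99414/0.7121 = 1.39606
x = ρ cos φ = 1.25243 × cos(202.85°) = -1.15415
y = ρ sin φ = 1.25243 × sin(202.85°) = -0.48634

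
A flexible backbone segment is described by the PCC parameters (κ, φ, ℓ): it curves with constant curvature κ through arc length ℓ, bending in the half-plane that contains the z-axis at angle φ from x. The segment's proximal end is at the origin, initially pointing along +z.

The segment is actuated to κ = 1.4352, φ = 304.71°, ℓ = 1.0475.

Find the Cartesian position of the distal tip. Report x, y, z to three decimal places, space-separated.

0.370 -0.534 0.695

θ = κ·ℓ = 1.4352 × 1.0475 = 1.50337 rad
ρ = (1 − cos θ)/κ = (1 − 0.06737)/1.4352 = 0.64982
z = sin θ / κ = 0.99773/1.4352 = 0.69518
x = ρ cos φ = 0.64982 × cos(304.71°) = 0.37002
y = ρ sin φ = 0.64982 × sin(304.71°) = -0.53418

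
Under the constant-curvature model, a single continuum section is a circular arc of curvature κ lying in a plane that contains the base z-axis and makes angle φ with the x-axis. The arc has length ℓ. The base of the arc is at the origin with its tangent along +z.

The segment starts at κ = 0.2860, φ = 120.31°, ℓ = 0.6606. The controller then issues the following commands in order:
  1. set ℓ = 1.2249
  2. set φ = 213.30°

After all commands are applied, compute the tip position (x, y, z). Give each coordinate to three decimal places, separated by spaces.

initial: κ=0.2860, φ=120.31°, ℓ=0.6606
cmd 1: set ℓ=1.2249 → (κ,φ,ℓ)=(0.2860,120.31°,1.2249) → tip=(-0.1072,0.1833,1.2000)
cmd 2: set φ=213.30° → (κ,φ,ℓ)=(0.2860,213.30°,1.2249) → tip=(-0.1775,-0.1166,1.2000)

-0.177 -0.117 1.200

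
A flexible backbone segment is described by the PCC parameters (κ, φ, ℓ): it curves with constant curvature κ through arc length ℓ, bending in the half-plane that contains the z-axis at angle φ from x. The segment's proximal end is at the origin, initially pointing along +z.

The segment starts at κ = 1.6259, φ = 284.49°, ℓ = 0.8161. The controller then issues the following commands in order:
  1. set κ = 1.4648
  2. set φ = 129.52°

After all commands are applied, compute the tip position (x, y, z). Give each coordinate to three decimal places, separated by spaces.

-0.275 0.334 0.635

initial: κ=1.6259, φ=284.49°, ℓ=0.8161
cmd 1: set κ=1.4648 → (κ,φ,ℓ)=(1.4648,284.49°,0.8161) → tip=(0.1082,-0.4186,0.6352)
cmd 2: set φ=129.52° → (κ,φ,ℓ)=(1.4648,129.52°,0.8161) → tip=(-0.2752,0.3336,0.6352)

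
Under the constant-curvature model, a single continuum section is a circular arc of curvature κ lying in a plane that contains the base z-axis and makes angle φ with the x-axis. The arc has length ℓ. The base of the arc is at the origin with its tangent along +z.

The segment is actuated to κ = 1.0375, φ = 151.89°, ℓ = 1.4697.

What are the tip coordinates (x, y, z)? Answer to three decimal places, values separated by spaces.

-0.811 0.433 0.963

θ = κ·ℓ = 1.0375 × 1.4697 = 1.52481 rad
ρ = (1 − cos θ)/κ = (1 − 0.04597)/1.0375 = 0.91955
z = sin θ / κ = 0.99894/1.0375 = 0.96284
x = ρ cos φ = 0.91955 × cos(151.89°) = -0.81108
y = ρ sin φ = 0.91955 × sin(151.89°) = 0.43326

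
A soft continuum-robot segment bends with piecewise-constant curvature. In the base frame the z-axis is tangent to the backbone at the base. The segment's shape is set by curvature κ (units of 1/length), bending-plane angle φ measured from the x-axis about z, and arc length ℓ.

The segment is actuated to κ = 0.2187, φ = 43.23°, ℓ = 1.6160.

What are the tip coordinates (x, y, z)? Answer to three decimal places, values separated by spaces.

0.206 0.194 1.583

θ = κ·ℓ = 0.2187 × 1.6160 = 0.35342 rad
ρ = (1 − cos θ)/κ = (1 − 0.93819)/0.2187 = 0.28260
z = sin θ / κ = 0.34611/0.2187 = 1.58257
x = ρ cos φ = 0.28260 × cos(43.23°) = 0.20591
y = ρ sin φ = 0.28260 × sin(43.23°) = 0.19356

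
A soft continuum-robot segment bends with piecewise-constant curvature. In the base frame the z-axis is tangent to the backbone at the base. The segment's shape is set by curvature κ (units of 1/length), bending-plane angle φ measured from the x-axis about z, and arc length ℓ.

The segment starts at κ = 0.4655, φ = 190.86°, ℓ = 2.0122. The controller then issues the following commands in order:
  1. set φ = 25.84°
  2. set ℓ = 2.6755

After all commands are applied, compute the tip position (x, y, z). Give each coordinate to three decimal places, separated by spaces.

1.315 0.637 2.036

initial: κ=0.4655, φ=190.86°, ℓ=2.0122
cmd 1: set φ=25.84° → (κ,φ,ℓ)=(0.4655,25.84°,2.0122) → tip=(0.7879,0.3816,1.7306)
cmd 2: set ℓ=2.6755 → (κ,φ,ℓ)=(0.4655,25.84°,2.6755) → tip=(1.3154,0.6370,2.0355)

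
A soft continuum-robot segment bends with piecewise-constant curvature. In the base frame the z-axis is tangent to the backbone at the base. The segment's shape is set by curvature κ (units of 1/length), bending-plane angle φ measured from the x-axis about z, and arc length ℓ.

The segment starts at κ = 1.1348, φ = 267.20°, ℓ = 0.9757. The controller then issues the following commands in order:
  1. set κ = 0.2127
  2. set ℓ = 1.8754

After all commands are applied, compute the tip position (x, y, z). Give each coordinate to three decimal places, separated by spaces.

initial: κ=1.1348, φ=267.20°, ℓ=0.9757
cmd 1: set κ=0.2127 → (κ,φ,ℓ)=(0.2127,267.20°,0.9757) → tip=(-0.0049,-0.1008,0.9687)
cmd 2: set ℓ=1.8754 → (κ,φ,ℓ)=(0.2127,267.20°,1.8754) → tip=(-0.0180,-0.3687,1.8261)

-0.018 -0.369 1.826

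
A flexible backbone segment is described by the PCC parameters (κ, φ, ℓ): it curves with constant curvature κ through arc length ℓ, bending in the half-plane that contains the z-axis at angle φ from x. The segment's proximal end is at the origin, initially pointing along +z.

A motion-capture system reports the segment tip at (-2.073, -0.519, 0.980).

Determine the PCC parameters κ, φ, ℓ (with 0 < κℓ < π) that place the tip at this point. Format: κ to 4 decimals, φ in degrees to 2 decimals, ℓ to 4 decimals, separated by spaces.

ρ = √(x²+y²) = √(-2.073² + -0.519²) = 2.13698
φ = atan2(y, x) mod 360° = atan2(-0.519, -2.073) = 194.0558°
|p|² = ρ² + z² = 2.13698² + 0.980² = 5.52709
κ = 2ρ / |p|² = 2×2.13698 / 5.52709 = 0.77328
θ = 2·atan2(ρ, z) = 2·atan2(2.13698, 0.980) = 2.28164 rad
ℓ = θ/κ = 2.28164/0.77328 = 2.95062

0.7733 194.06 2.9506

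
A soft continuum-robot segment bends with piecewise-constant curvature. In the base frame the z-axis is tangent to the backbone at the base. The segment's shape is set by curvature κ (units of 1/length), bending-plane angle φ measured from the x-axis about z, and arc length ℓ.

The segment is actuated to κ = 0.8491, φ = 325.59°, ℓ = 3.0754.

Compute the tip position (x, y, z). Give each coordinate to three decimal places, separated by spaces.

θ = κ·ℓ = 0.8491 × 3.0754 = 2.61132 rad
ρ = (1 − cos θ)/κ = (1 − -0.86267)/0.8491 = 2.19370
z = sin θ / κ = 0.50577/0.8491 = 0.59565
x = ρ cos φ = 2.19370 × cos(325.59°) = 1.80983
y = ρ sin φ = 2.19370 × sin(325.59°) = -1.23968

1.810 -1.240 0.596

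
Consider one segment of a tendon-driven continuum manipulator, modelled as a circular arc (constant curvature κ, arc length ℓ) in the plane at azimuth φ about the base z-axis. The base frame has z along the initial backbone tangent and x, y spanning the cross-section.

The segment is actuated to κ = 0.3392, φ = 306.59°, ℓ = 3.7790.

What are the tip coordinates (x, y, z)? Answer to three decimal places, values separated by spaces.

θ = κ·ℓ = 0.3392 × 3.7790 = 1.28184 rad
ρ = (1 − cos θ)/κ = (1 − 0.28496)/0.3392 = 2.10803
z = sin θ / κ = 0.95854/0.3392 = 2.82589
x = ρ cos φ = 2.10803 × cos(306.59°) = 1.25657
y = ρ sin φ = 2.10803 × sin(306.59°) = -1.69259

1.257 -1.693 2.826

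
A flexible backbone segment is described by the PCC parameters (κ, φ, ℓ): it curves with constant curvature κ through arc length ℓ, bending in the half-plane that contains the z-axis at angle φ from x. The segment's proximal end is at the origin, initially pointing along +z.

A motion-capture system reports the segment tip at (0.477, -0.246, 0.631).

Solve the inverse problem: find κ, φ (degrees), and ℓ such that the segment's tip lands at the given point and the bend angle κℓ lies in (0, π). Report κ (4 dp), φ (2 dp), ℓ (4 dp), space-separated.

1.5642 332.72 0.9012

ρ = √(x²+y²) = √(0.477² + -0.246²) = 0.53670
φ = atan2(y, x) mod 360° = atan2(-0.246, 0.477) = 332.7188°
|p|² = ρ² + z² = 0.53670² + 0.631² = 0.68621
κ = 2ρ / |p|² = 2×0.53670 / 0.68621 = 1.56425
θ = 2·atan2(ρ, z) = 2·atan2(0.53670, 0.631) = 1.40963 rad
ℓ = θ/κ = 1.40963/1.56425 = 0.90115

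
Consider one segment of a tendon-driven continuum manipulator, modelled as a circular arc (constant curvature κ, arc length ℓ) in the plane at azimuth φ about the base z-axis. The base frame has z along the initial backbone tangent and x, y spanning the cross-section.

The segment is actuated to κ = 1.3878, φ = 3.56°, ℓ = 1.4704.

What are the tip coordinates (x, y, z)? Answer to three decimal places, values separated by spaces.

1.045 0.065 0.642

θ = κ·ℓ = 1.3878 × 1.4704 = 2.04062 rad
ρ = (1 − cos θ)/κ = (1 − -0.45273)/1.3878 = 1.04679
z = sin θ / κ = 0.89165/1.3878 = 0.64249
x = ρ cos φ = 1.04679 × cos(3.56°) = 1.04477
y = ρ sin φ = 1.04679 × sin(3.56°) = 0.06500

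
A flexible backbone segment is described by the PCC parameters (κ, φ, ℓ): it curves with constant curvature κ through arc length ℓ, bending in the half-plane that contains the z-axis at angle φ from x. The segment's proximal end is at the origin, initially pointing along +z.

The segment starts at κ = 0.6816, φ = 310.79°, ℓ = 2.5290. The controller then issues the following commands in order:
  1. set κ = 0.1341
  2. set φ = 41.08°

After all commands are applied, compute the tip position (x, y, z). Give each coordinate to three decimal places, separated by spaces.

initial: κ=0.6816, φ=310.79°, ℓ=2.5290
cmd 1: set κ=0.1341 → (κ,φ,ℓ)=(0.1341,310.79°,2.5290) → tip=(0.2775,-0.3216,2.4808)
cmd 2: set φ=41.08° → (κ,φ,ℓ)=(0.1341,41.08°,2.5290) → tip=(0.3202,0.2791,2.4808)

0.320 0.279 2.481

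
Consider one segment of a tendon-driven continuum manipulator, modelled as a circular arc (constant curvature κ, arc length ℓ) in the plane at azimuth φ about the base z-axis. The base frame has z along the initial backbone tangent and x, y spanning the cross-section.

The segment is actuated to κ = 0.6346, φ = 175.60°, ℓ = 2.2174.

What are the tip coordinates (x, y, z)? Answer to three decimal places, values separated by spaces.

-1.315 0.101 1.555

θ = κ·ℓ = 0.6346 × 2.2174 = 1.40716 rad
ρ = (1 − cos θ)/κ = (1 − 0.16291)/0.6346 = 1.31909
z = sin θ / κ = 0.98664/0.6346 = 1.55475
x = ρ cos φ = 1.31909 × cos(175.60°) = -1.31520
y = ρ sin φ = 1.31909 × sin(175.60°) = 0.10120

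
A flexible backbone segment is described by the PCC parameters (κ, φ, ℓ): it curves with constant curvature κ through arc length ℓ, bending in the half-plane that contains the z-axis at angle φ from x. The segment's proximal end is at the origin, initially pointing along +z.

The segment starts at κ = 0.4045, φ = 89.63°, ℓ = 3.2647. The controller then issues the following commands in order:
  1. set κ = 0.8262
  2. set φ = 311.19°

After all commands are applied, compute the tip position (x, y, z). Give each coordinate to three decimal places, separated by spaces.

initial: κ=0.4045, φ=89.63°, ℓ=3.2647
cmd 1: set κ=0.8262 → (κ,φ,ℓ)=(0.8262,89.63°,3.2647) → tip=(0.0149,2.3032,0.5202)
cmd 2: set φ=311.19° → (κ,φ,ℓ)=(0.8262,311.19°,3.2647) → tip=(1.5168,-1.7332,0.5202)

1.517 -1.733 0.520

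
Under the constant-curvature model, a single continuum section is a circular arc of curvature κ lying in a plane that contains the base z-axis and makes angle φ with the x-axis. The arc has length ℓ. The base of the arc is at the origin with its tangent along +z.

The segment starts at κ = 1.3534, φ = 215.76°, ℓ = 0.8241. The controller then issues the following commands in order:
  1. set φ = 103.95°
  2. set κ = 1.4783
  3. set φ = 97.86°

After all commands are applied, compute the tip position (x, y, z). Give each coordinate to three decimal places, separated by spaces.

-0.061 0.439 0.635

initial: κ=1.3534, φ=215.76°, ℓ=0.8241
cmd 1: set φ=103.95° → (κ,φ,ℓ)=(1.3534,103.95°,0.8241) → tip=(-0.0998,0.4017,0.6636)
cmd 2: set κ=1.4783 → (κ,φ,ℓ)=(1.4783,103.95°,0.8241) → tip=(-0.1068,0.4298,0.6349)
cmd 3: set φ=97.86° → (κ,φ,ℓ)=(1.4783,97.86°,0.8241) → tip=(-0.0606,0.4387,0.6349)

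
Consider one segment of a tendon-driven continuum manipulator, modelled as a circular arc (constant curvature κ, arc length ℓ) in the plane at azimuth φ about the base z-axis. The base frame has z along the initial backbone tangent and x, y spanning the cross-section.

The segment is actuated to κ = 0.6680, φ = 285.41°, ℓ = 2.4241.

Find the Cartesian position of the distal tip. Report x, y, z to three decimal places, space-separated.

0.417 -1.513 1.495

θ = κ·ℓ = 0.6680 × 2.4241 = 1.61930 rad
ρ = (1 − cos θ)/κ = (1 − -0.04848)/0.6680 = 1.56959
z = sin θ / κ = 0.99882/0.6680 = 1.49525
x = ρ cos φ = 1.56959 × cos(285.41°) = 0.41708
y = ρ sin φ = 1.56959 × sin(285.41°) = -1.51316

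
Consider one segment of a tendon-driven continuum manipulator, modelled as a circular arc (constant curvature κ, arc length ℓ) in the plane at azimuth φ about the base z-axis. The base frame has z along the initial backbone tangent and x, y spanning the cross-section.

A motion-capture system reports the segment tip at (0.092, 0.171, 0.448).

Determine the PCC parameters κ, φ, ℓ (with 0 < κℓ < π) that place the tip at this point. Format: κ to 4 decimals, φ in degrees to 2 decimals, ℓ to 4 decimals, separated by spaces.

ρ = √(x²+y²) = √(0.092² + 0.171²) = 0.19418
φ = atan2(y, x) mod 360° = atan2(0.171, 0.092) = 61.7192°
|p|² = ρ² + z² = 0.19418² + 0.448² = 0.23841
κ = 2ρ / |p|² = 2×0.19418 / 0.23841 = 1.62895
θ = 2·atan2(ρ, z) = 2·atan2(0.19418, 0.448) = 0.81798 rad
ℓ = θ/κ = 0.81798/1.62895 = 0.50215

1.6289 61.72 0.5022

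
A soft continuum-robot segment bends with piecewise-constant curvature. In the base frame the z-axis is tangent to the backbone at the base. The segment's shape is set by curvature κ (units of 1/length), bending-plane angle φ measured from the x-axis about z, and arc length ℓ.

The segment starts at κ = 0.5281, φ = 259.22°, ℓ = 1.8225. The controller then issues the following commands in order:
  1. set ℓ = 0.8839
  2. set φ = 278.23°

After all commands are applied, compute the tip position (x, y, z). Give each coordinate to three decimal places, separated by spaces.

0.029 -0.200 0.852

initial: κ=0.5281, φ=259.22°, ℓ=1.8225
cmd 1: set ℓ=0.8839 → (κ,φ,ℓ)=(0.5281,259.22°,0.8839) → tip=(-0.0379,-0.1990,0.8521)
cmd 2: set φ=278.23° → (κ,φ,ℓ)=(0.5281,278.23°,0.8839) → tip=(0.0290,-0.2005,0.8521)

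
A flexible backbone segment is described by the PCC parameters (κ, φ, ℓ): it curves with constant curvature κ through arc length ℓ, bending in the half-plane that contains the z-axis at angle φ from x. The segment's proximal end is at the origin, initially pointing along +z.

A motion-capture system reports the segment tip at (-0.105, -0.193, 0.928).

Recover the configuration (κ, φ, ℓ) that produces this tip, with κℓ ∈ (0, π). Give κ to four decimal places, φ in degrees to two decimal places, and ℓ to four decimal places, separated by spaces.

ρ = √(x²+y²) = √(-0.105² + -0.193²) = 0.21971
φ = atan2(y, x) mod 360° = atan2(-0.193, -0.105) = 241.4520°
|p|² = ρ² + z² = 0.21971² + 0.928² = 0.90946
κ = 2ρ / |p|² = 2×0.21971 / 0.90946 = 0.48317
θ = 2·atan2(ρ, z) = 2·atan2(0.21971, 0.928) = 0.46496 rad
ℓ = θ/κ = 0.46496/0.48317 = 0.96230

0.4832 241.45 0.9623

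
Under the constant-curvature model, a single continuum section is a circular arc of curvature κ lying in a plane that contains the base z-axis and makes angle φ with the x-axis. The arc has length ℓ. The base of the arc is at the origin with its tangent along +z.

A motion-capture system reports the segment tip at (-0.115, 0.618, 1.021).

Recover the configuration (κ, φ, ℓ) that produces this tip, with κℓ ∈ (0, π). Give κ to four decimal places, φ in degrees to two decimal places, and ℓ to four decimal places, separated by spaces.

0.8745 100.54 1.2621

ρ = √(x²+y²) = √(-0.115² + 0.618²) = 0.62861
φ = atan2(y, x) mod 360° = atan2(0.618, -0.115) = 100.5413°
|p|² = ρ² + z² = 0.62861² + 1.021² = 1.43759
κ = 2ρ / |p|² = 2×0.62861 / 1.43759 = 0.87453
θ = 2·atan2(ρ, z) = 2·atan2(0.62861, 1.021) = 1.10374 rad
ℓ = θ/κ = 1.10374/0.87453 = 1.26209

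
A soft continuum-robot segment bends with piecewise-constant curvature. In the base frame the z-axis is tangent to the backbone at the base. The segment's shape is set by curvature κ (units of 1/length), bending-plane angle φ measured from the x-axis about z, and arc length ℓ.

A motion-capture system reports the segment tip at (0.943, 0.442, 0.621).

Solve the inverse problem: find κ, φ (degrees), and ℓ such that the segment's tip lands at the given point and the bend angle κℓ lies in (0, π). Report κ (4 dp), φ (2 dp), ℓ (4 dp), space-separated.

ρ = √(x²+y²) = √(0.943² + 0.442²) = 1.04145
φ = atan2(y, x) mod 360° = atan2(0.442, 0.943) = 25.1133°
|p|² = ρ² + z² = 1.04145² + 0.621² = 1.47025
κ = 2ρ / |p|² = 2×1.04145 / 1.47025 = 1.41669
θ = 2·atan2(ρ, z) = 2·atan2(1.04145, 0.621) = 2.06623 rad
ℓ = θ/κ = 2.06623/1.41669 = 1.45849

1.4167 25.11 1.4585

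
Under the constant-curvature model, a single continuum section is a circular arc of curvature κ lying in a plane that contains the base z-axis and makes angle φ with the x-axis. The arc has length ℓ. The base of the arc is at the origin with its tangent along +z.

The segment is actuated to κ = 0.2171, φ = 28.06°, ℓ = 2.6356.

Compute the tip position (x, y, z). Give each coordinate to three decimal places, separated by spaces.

θ = κ·ℓ = 0.2171 × 2.6356 = 0.57219 rad
ρ = (1 − cos θ)/κ = (1 − 0.84072)/0.2171 = 0.73368
z = sin θ / κ = 0.54147/0.2171 = 2.49412
x = ρ cos φ = 0.73368 × cos(28.06°) = 0.64744
y = ρ sin φ = 0.73368 × sin(28.06°) = 0.34512

0.647 0.345 2.494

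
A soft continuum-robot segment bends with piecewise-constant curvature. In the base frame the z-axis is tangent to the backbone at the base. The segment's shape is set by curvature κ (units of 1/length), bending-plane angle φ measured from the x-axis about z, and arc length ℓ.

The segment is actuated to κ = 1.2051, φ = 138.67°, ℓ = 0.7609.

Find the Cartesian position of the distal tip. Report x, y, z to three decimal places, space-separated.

θ = κ·ℓ = 1.2051 × 0.7609 = 0.91696 rad
ρ = (1 − cos θ)/κ = (1 − 0.60824)/1.2051 = 0.32509
z = sin θ / κ = 0.79376/1.2051 = 0.65866
x = ρ cos φ = 0.32509 × cos(138.67°) = -0.24412
y = ρ sin φ = 0.32509 × sin(138.67°) = 0.21469

-0.244 0.215 0.659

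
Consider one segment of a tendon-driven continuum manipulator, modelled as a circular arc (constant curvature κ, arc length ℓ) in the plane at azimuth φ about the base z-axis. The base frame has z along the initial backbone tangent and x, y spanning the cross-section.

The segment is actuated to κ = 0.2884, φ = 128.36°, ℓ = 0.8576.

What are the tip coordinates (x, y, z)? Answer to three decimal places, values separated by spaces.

-0.065 0.083 0.849

θ = κ·ℓ = 0.2884 × 0.8576 = 0.24733 rad
ρ = (1 − cos θ)/κ = (1 − 0.96957)/0.2884 = 0.10552
z = sin θ / κ = 0.24482/0.2884 = 0.84888
x = ρ cos φ = 0.10552 × cos(128.36°) = -0.06548
y = ρ sin φ = 0.10552 × sin(128.36°) = 0.08274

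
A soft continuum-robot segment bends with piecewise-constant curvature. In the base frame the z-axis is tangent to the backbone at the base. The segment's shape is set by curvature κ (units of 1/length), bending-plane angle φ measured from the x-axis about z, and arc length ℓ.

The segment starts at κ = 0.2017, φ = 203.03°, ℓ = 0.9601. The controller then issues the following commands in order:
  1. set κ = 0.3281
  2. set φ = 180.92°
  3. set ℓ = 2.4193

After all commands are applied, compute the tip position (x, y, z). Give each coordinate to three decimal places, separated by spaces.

initial: κ=0.2017, φ=203.03°, ℓ=0.9601
cmd 1: set κ=0.3281 → (κ,φ,ℓ)=(0.3281,203.03°,0.9601) → tip=(-0.1380,-0.0587,0.9443)
cmd 2: set φ=180.92° → (κ,φ,ℓ)=(0.3281,180.92°,0.9601) → tip=(-0.1500,-0.0024,0.9443)
cmd 3: set ℓ=2.4193 → (κ,φ,ℓ)=(0.3281,180.92°,2.4193) → tip=(-0.9107,-0.0146,2.1731)

-0.911 -0.015 2.173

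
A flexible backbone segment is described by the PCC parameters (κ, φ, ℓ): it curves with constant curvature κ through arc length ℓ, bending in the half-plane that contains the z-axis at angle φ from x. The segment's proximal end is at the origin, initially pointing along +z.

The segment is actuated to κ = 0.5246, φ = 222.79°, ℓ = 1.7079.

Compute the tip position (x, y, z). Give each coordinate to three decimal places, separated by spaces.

θ = κ·ℓ = 0.5246 × 1.7079 = 0.89596 rad
ρ = (1 − cos θ)/κ = (1 − 0.62477)/0.5246 = 0.71528
z = sin θ / κ = 0.78081/0.5246 = 1.48839
x = ρ cos φ = 0.71528 × cos(222.79°) = -0.52490
y = ρ sin φ = 0.71528 × sin(222.79°) = -0.48590

-0.525 -0.486 1.488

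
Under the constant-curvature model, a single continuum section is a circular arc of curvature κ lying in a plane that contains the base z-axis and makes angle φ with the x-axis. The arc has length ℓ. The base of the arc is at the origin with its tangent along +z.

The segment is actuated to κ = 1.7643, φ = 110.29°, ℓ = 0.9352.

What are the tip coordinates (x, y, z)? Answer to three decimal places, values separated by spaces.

θ = κ·ℓ = 1.7643 × 0.9352 = 1.64997 rad
ρ = (1 − cos θ)/κ = (1 − -0.07909)/1.7643 = 0.61163
z = sin θ / κ = 0.99687/1.7643 = 0.56502
x = ρ cos φ = 0.61163 × cos(110.29°) = -0.21210
y = ρ sin φ = 0.61163 × sin(110.29°) = 0.57368

-0.212 0.574 0.565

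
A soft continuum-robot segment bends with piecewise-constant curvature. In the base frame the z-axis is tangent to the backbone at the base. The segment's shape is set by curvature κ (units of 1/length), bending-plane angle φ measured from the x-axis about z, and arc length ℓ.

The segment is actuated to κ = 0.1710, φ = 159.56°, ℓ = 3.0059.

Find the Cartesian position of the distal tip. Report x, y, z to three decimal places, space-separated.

θ = κ·ℓ = 0.1710 × 3.0059 = 0.51401 rad
ρ = (1 − cos θ)/κ = (1 − 0.87078)/0.1710 = 0.75567
z = sin θ / κ = 0.49167/0.1710 = 2.87528
x = ρ cos φ = 0.75567 × cos(159.56°) = -0.70809
y = ρ sin φ = 0.75567 × sin(159.56°) = 0.26390

-0.708 0.264 2.875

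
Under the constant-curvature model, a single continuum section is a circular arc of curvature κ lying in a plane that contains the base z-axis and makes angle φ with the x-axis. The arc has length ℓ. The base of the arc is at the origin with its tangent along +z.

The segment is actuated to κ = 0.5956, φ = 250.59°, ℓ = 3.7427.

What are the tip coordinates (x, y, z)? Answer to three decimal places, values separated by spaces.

θ = κ·ℓ = 0.5956 × 3.7427 = 2.22915 rad
ρ = (1 − cos θ)/κ = (1 − -0.61182)/0.5956 = 2.70621
z = sin θ / κ = 0.79100/0.5956 = 1.32807
x = ρ cos φ = 2.70621 × cos(250.59°) = -0.89934
y = ρ sin φ = 2.70621 × sin(250.59°) = -2.55240

-0.899 -2.552 1.328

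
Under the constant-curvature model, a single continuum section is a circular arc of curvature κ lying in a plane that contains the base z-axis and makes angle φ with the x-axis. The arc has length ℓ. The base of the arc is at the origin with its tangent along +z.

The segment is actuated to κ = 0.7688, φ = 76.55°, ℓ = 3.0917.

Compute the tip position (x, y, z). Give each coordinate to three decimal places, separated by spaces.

0.521 2.178 0.901

θ = κ·ℓ = 0.7688 × 3.0917 = 2.37690 rad
ρ = (1 − cos θ)/κ = (1 − -0.72159)/0.7688 = 2.23933
z = sin θ / κ = 0.69232/0.7688 = 0.90052
x = ρ cos φ = 2.23933 × cos(76.55°) = 0.52086
y = ρ sin φ = 2.23933 × sin(76.55°) = 2.17791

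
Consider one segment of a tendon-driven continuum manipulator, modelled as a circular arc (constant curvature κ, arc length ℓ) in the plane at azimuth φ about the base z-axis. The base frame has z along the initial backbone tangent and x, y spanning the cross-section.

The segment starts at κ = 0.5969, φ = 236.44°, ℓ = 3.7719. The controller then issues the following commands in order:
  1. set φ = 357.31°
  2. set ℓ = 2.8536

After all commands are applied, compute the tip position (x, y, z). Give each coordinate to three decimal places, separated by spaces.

1.895 -0.089 1.661

initial: κ=0.5969, φ=236.44°, ℓ=3.7719
cmd 1: set φ=357.31° → (κ,φ,ℓ)=(0.5969,357.31°,3.7719) → tip=(2.7266,-0.1281,1.3020)
cmd 2: set ℓ=2.8536 → (κ,φ,ℓ)=(0.5969,357.31°,2.8536) → tip=(1.8946,-0.0890,1.6606)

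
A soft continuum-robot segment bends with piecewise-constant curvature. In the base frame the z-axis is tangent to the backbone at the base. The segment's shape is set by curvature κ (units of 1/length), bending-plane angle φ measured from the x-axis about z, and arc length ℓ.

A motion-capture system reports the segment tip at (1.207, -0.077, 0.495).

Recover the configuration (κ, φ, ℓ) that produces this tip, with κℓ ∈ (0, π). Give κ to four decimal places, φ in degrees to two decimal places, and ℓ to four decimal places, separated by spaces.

ρ = √(x²+y²) = √(1.207² + -0.077²) = 1.20945
φ = atan2(y, x) mod 360° = atan2(-0.077, 1.207) = 356.3498°
|p|² = ρ² + z² = 1.20945² + 0.495² = 1.70780
κ = 2ρ / |p|² = 2×1.20945 / 1.70780 = 1.41639
θ = 2·atan2(ρ, z) = 2·atan2(1.20945, 0.495) = 2.36464 rad
ℓ = θ/κ = 2.36464/1.41639 = 1.66949

1.4164 356.35 1.6695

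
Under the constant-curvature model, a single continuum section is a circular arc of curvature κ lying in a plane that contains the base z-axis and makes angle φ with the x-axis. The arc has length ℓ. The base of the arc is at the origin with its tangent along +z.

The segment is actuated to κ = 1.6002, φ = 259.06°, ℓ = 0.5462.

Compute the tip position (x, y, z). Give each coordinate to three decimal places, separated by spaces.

θ = κ·ℓ = 1.6002 × 0.5462 = 0.87403 rad
ρ = (1 − cos θ)/κ = (1 − 0.64174)/1.6002 = 0.22388
z = sin θ / κ = 0.76692/1.6002 = 0.47927
x = ρ cos φ = 0.22388 × cos(259.06°) = -0.04249
y = ρ sin φ = 0.22388 × sin(259.06°) = -0.21981

-0.042 -0.220 0.479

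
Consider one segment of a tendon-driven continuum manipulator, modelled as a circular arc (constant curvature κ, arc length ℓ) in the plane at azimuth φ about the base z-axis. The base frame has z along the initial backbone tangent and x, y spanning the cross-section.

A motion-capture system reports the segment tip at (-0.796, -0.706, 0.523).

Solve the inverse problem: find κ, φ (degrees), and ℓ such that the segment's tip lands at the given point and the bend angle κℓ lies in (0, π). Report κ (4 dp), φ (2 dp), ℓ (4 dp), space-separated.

1.5139 221.57 1.4716

ρ = √(x²+y²) = √(-0.796² + -0.706²) = 1.06398
φ = atan2(y, x) mod 360° = atan2(-0.706, -0.796) = 221.5709°
|p|² = ρ² + z² = 1.06398² + 0.523² = 1.40558
κ = 2ρ / |p|² = 2×1.06398 / 1.40558 = 1.51394
θ = 2·atan2(ρ, z) = 2·atan2(1.06398, 0.523) = 2.22786 rad
ℓ = θ/κ = 2.22786/1.51394 = 1.47157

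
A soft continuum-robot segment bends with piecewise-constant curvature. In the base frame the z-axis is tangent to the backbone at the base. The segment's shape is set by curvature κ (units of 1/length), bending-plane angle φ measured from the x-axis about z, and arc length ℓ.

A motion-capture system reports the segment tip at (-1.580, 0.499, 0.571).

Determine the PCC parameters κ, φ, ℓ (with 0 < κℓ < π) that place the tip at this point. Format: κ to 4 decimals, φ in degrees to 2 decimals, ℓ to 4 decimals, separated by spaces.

1.0789 162.47 2.2966

ρ = √(x²+y²) = √(-1.580² + 0.499²) = 1.65693
φ = atan2(y, x) mod 360° = atan2(0.499, -1.580) = 162.4727°
|p|² = ρ² + z² = 1.65693² + 0.571² = 3.07144
κ = 2ρ / |p|² = 2×1.65693 / 3.07144 = 1.07892
θ = 2·atan2(ρ, z) = 2·atan2(1.65693, 0.571) = 2.47786 rad
ℓ = θ/κ = 2.47786/1.07892 = 2.29660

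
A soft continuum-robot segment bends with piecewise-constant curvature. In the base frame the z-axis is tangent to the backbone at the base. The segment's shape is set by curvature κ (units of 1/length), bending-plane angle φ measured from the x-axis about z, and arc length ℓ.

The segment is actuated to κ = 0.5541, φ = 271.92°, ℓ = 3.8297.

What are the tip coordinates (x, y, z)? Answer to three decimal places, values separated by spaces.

θ = κ·ℓ = 0.5541 × 3.8297 = 2.12204 rad
ρ = (1 − cos θ)/κ = (1 − -0.52374)/0.5541 = 2.74994
z = sin θ / κ = 0.85188/0.5541 = 1.53740
x = ρ cos φ = 2.74994 × cos(271.92°) = 0.09213
y = ρ sin φ = 2.74994 × sin(271.92°) = -2.74840

0.092 -2.748 1.537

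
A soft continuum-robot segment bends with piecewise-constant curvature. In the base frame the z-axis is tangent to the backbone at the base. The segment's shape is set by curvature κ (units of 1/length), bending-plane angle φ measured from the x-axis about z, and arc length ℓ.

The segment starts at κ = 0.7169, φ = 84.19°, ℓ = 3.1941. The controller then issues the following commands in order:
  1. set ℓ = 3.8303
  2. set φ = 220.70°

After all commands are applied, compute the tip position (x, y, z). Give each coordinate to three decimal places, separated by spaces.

-2.033 -1.749 0.538

initial: κ=0.7169, φ=84.19°, ℓ=3.1941
cmd 1: set ℓ=3.8303 → (κ,φ,ℓ)=(0.7169,84.19°,3.8303) → tip=(0.2715,2.6683,0.5376)
cmd 2: set φ=220.70° → (κ,φ,ℓ)=(0.7169,220.70°,3.8303) → tip=(-2.0333,-1.7489,0.5376)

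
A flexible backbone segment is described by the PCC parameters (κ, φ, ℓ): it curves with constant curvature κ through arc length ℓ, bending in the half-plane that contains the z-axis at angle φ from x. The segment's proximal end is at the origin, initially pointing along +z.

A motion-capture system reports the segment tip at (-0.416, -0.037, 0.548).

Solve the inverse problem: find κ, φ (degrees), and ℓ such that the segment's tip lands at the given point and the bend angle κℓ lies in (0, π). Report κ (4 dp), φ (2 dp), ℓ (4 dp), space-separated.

ρ = √(x²+y²) = √(-0.416² + -0.037²) = 0.41764
φ = atan2(y, x) mod 360° = atan2(-0.037, -0.416) = 185.0826°
|p|² = ρ² + z² = 0.41764² + 0.548² = 0.47473
κ = 2ρ / |p|² = 2×0.41764 / 0.47473 = 1.75950
θ = 2·atan2(ρ, z) = 2·atan2(0.41764, 0.548) = 1.30243 rad
ℓ = θ/κ = 1.30243/1.75950 = 0.74023

1.7595 185.08 0.7402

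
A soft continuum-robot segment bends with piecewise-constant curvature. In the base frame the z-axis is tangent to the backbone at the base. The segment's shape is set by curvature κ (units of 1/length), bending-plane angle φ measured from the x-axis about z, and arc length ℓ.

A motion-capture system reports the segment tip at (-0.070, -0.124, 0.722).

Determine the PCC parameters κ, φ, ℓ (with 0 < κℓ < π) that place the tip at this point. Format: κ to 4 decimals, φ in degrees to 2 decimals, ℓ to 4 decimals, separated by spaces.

ρ = √(x²+y²) = √(-0.070² + -0.124²) = 0.14239
φ = atan2(y, x) mod 360° = atan2(-0.124, -0.070) = 240.5546°
|p|² = ρ² + z² = 0.14239² + 0.722² = 0.54156
κ = 2ρ / |p|² = 2×0.14239 / 0.54156 = 0.52587
θ = 2·atan2(ρ, z) = 2·atan2(0.14239, 0.722) = 0.38944 rad
ℓ = θ/κ = 0.38944/0.52587 = 0.74058

0.5259 240.55 0.7406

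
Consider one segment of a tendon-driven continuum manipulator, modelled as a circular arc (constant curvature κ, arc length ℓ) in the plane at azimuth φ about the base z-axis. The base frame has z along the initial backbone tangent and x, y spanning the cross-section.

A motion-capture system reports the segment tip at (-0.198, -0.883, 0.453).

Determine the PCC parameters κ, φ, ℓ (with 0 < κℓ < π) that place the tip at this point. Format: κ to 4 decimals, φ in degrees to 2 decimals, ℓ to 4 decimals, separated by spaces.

ρ = √(x²+y²) = √(-0.198² + -0.883²) = 0.90493
φ = atan2(y, x) mod 360° = atan2(-0.883, -0.198) = 257.3613°
|p|² = ρ² + z² = 0.90493² + 0.453² = 1.02410
κ = 2ρ / |p|² = 2×0.90493 / 1.02410 = 1.76726
θ = 2·atan2(ρ, z) = 2·atan2(0.90493, 0.453) = 2.21335 rad
ℓ = θ/κ = 2.21335/1.76726 = 1.25242

1.7673 257.36 1.2524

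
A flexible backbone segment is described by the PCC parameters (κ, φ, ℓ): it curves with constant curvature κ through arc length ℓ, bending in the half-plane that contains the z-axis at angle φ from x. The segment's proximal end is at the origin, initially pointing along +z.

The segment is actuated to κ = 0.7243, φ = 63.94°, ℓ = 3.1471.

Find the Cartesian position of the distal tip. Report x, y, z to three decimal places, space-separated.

θ = κ·ℓ = 0.7243 × 3.1471 = 2.27944 rad
ρ = (1 − cos θ)/κ = (1 − -0.65081)/0.7243 = 2.27918
z = sin θ / κ = 0.75924/0.7243 = 1.04824
x = ρ cos φ = 2.27918 × cos(63.94°) = 1.00127
y = ρ sin φ = 2.27918 × sin(63.94°) = 2.04746

1.001 2.047 1.048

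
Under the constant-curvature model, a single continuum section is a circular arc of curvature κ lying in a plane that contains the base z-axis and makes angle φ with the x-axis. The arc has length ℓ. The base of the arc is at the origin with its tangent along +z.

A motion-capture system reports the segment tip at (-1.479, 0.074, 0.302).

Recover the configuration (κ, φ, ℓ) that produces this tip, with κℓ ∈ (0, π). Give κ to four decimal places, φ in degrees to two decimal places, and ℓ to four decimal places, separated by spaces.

ρ = √(x²+y²) = √(-1.479² + 0.074²) = 1.48085
φ = atan2(y, x) mod 360° = atan2(0.074, -1.479) = 177.1357°
|p|² = ρ² + z² = 1.48085² + 0.302² = 2.28412
κ = 2ρ / |p|² = 2×1.48085 / 2.28412 = 1.29665
θ = 2·atan2(ρ, z) = 2·atan2(1.48085, 0.302) = 2.73924 rad
ℓ = θ/κ = 2.73924/1.29665 = 2.11255

1.2966 177.14 2.1126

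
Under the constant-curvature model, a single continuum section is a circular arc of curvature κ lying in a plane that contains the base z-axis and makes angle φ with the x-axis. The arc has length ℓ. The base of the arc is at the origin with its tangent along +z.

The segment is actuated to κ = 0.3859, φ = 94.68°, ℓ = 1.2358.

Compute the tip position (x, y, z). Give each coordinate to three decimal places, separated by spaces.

θ = κ·ℓ = 0.3859 × 1.2358 = 0.47690 rad
ρ = (1 − cos θ)/κ = (1 − 0.88842)/0.3859 = 0.28913
z = sin θ / κ = 0.45902/0.3859 = 1.18949
x = ρ cos φ = 0.28913 × cos(94.68°) = -0.02359
y = ρ sin φ = 0.28913 × sin(94.68°) = 0.28817

-0.024 0.288 1.189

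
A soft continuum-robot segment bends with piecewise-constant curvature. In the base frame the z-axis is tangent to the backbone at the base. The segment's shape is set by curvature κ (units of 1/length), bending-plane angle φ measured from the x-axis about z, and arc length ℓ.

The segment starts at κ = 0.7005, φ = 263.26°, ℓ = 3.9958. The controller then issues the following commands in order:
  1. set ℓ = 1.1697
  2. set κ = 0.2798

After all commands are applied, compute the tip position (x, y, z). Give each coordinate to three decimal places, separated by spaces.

initial: κ=0.7005, φ=263.26°, ℓ=3.9958
cmd 1: set ℓ=1.1697 → (κ,φ,ℓ)=(0.7005,263.26°,1.1697) → tip=(-0.0532,-0.4499,1.0431)
cmd 2: set κ=0.2798 → (κ,φ,ℓ)=(0.2798,263.26°,1.1697) → tip=(-0.0223,-0.1884,1.1489)

-0.022 -0.188 1.149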